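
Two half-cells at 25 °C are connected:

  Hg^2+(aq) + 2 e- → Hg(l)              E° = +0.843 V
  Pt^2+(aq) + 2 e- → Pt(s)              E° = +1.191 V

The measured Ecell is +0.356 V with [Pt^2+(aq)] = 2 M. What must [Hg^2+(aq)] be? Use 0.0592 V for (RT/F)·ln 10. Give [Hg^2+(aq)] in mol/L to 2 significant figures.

Pt²⁺/Pt is the cathode (higher E°); E°cell = +1.191 − (+0.843) = +0.348 V with n = 2.
Since E = E° − (0.0592/n)·log Q, log Q = n(E° − E)/0.0592 = −0.270.
The balanced reaction is Pt^2+(aq) + Hg(l) → Pt(s) + Hg^2+(aq), so Q = [Hg^2+(aq)] / [Pt^2+(aq)].
Substituting the known concentrations and solving, log [Hg^2+(aq)] = 0.031 and [Hg^2+(aq)] = 1.1 M.

1.1 M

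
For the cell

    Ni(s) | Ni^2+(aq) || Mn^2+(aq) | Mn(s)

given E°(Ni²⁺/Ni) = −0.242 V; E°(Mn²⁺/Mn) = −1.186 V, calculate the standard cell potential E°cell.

−0.944 V

By convention the left-hand electrode in cell notation is the anode (oxidation) and the right-hand electrode is the cathode (reduction).
E°cell = E°(right) − E°(left) = −1.186 − (−0.242) = −0.944 V.
The negative sign shows that, as written, the cell would require an external voltage to drive the reaction.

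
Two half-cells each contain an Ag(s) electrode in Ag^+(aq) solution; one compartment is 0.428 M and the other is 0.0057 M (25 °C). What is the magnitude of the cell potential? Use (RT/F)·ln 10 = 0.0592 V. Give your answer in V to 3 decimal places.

For a concentration cell E°cell = 0, since both electrodes use the same couple.
The compartment with the higher Ag^+(aq) concentration (0.428 M) acts as the cathode; ions are reduced there and produced at the dilute (0.0057 M) anode.
With n = 1, Ecell = −(0.0592/1)·log([dilute]/[conc]) = −(0.0592/1)·log(0.0057/0.428) = +0.111 V.

0.111 V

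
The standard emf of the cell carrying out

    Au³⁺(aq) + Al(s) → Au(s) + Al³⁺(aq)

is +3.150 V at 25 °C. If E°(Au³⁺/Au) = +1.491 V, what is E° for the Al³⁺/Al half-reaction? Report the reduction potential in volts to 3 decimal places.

In the reaction as written the Au³⁺/Au couple is reduced (cathode) and Al³⁺/Al is oxidized (anode), so E°cell = E°(Au³⁺/Au) − E°(Al³⁺/Al).
E°(Al³⁺/Al) = E°(cathode) − E°cell = +1.491 − (+3.150) = −1.659 V.

−1.659 V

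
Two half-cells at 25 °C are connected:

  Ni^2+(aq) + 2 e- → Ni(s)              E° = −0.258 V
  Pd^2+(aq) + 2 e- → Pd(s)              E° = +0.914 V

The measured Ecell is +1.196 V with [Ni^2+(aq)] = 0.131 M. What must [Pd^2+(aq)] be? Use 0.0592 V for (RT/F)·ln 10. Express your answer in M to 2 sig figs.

0.85 M

Pd²⁺/Pd is the cathode (higher E°); E°cell = +0.914 − (−0.258) = +1.172 V with n = 2.
Rearranging E = E° − (0.0592/n)·log Q gives log Q = 2(+1.172 − (+1.196))/0.0592 = −0.811.
The balanced reaction is Pd^2+(aq) + Ni(s) → Pd(s) + Ni^2+(aq), so Q = [Ni^2+(aq)] / [Pd^2+(aq)].
Solving for the unknown gives log [Pd^2+(aq)] = −0.072, so [Pd^2+(aq)] ≈ 0.85 M.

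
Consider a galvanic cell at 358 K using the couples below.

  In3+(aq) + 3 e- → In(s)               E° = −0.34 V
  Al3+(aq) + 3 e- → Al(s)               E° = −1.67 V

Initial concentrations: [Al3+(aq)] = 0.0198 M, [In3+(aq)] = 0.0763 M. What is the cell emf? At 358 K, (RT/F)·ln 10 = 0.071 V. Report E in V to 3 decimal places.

+1.344 V

The In³⁺/In couple has the more positive E°, so it is the cathode; Al³⁺/Al is the anode.
E°cell = E°cat − E°an = −0.34 − (−1.67) = +1.33 V; n = 3.
Balancing gives In3+(aq) + Al(s) → In(s) + Al3+(aq); hence Q = [Al3+(aq)] / [In3+(aq)] = 0.26 (log Q = −0.586).
By the Nernst equation, E = +1.33 − (0.071/3)·(−0.586) = +1.344 V.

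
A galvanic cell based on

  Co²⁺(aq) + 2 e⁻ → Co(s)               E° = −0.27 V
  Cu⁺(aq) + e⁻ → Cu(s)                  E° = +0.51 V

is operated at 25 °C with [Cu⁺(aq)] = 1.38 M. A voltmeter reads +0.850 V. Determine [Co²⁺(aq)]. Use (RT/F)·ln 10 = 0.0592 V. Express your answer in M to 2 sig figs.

The Cu⁺/Cu couple has the larger reduction potential, so it is the cathode: E°cell = +0.51 − (−0.27) = +0.78 V and n = 2.
Since E = E° − (0.0592/n)·log Q, log Q = n(E° − E)/0.0592 = −2.365.
The balanced reaction is 2 Cu⁺(aq) + Co(s) → 2 Cu(s) + Co²⁺(aq), so Q = [Co²⁺(aq)] / [Cu⁺(aq)]^2.
Solving for the unknown gives log [Co²⁺(aq)] = −2.085, so [Co²⁺(aq)] ≈ 0.0082 M.

0.0082 M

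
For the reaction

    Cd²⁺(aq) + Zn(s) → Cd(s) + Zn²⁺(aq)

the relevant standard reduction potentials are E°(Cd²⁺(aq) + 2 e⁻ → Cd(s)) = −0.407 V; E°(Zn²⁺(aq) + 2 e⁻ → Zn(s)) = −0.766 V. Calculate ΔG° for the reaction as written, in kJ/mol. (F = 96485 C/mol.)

In the reaction as written Cd²⁺(aq) is reduced, so the Cd²⁺/Cd couple is the cathode and Zn²⁺/Zn is the anode.
E°cell = −0.407 − (−0.766) = +0.359 V; balancing electrons gives n = 2.
ΔG° = −nFE°cell = −(2)(96485)(+0.359) J/mol = −69.3 kJ/mol.

−69.3 kJ/mol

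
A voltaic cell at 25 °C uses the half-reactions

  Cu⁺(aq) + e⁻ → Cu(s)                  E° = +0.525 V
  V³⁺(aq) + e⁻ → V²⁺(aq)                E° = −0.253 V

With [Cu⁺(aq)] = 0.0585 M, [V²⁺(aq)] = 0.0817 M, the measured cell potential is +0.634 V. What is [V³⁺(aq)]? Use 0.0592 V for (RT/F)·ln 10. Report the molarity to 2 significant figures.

The Cu⁺/Cu couple has the larger reduction potential, so it is the cathode: E°cell = +0.525 − (−0.253) = +0.778 V and n = 1.
Rearranging E = E° − (0.0592/n)·log Q gives log Q = 1(+0.778 − (+0.634))/0.0592 = 2.432.
Balancing electrons gives Cu⁺(aq) + V²⁺(aq) → Cu(s) + V³⁺(aq); thus Q = [V³⁺(aq)] / ([Cu⁺(aq)]·[V²⁺(aq)]).
Substituting the known concentrations and solving, log [V³⁺(aq)] = 0.111 and [V³⁺(aq)] = 1.3 M.

1.3 M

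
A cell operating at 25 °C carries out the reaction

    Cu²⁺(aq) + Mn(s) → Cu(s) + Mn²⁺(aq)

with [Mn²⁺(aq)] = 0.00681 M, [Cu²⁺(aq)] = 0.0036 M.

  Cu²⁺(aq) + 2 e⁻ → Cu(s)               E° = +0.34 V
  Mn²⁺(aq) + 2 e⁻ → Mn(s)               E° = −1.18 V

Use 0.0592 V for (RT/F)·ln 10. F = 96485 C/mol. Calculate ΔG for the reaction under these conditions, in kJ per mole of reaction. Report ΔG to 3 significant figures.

−292 kJ/mol

E°cell = +0.34 − (−1.18) = +1.52 V; the balanced reaction transfers n = 2 electrons.
The reaction quotient is [Mn²⁺(aq)] / [Cu²⁺(aq)] = 1.89; by Nernst, E = +1.52 − (0.0592/2)(0.277) = +1.5118 V.
ΔG = −nFE = −(2)(96485)(+1.5118) J/mol = −292 kJ/mol.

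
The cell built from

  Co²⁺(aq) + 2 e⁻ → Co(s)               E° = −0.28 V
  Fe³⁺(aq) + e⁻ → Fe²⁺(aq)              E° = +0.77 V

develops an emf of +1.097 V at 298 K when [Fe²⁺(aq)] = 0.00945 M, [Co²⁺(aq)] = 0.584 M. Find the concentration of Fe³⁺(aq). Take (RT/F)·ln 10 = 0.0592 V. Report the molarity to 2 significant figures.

0.045 M

With Fe³⁺/Fe²⁺ at the cathode and Co²⁺/Co at the anode, E°cell = +0.77 − (−0.28) = +1.05 V (n = 2).
Rearranging E = E° − (0.0592/n)·log Q gives log Q = 2(+1.05 − (+1.097))/0.0592 = −1.588.
For 2 Fe³⁺(aq) + Co(s) → 2 Fe²⁺(aq) + Co²⁺(aq), the reaction quotient is Q = ([Fe²⁺(aq)]^2·[Co²⁺(aq)]) / [Fe³⁺(aq)]^2.
Solving for the unknown gives log [Fe³⁺(aq)] = −1.347, so [Fe³⁺(aq)] ≈ 0.045 M.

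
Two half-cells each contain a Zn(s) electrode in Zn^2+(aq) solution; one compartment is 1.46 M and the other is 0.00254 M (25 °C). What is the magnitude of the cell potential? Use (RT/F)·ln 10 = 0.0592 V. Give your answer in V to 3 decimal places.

For a concentration cell E°cell = 0, since both electrodes use the same couple.
The compartment with the higher Zn^2+(aq) concentration (1.46 M) acts as the cathode; ions are reduced there and produced at the dilute (0.00254 M) anode.
With n = 2, Ecell = −(0.0592/2)·log([dilute]/[conc]) = −(0.0592/2)·log(0.00254/1.46) = +0.082 V.

0.082 V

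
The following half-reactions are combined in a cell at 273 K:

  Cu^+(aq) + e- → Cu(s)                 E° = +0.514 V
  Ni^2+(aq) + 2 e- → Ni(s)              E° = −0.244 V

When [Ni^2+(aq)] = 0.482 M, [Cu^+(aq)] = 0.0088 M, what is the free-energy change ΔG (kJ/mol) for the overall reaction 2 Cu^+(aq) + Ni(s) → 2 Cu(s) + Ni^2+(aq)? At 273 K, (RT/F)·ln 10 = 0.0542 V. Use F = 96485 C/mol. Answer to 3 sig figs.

The standard cell potential is +0.514 − (−0.244) = +0.758 V, with n = 2 electrons in the balanced equation.
The reaction quotient is [Ni^2+(aq)] / [Cu^+(aq)]^2 = 6.22×10^3; by Nernst, E = +0.758 − (0.0542/2)(3.794) = +0.6552 V.
Finally ΔG = −nFE = −(2)(96485 C/mol)(+0.6552 V) = −126 kJ/mol.

−126 kJ/mol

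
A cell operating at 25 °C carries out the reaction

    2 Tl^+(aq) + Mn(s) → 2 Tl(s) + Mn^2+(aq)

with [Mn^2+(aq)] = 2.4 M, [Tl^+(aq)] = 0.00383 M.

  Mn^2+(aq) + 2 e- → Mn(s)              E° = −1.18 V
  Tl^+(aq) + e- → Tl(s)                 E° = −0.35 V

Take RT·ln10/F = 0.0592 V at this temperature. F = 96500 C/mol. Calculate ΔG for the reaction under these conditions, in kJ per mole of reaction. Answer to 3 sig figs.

−130 kJ/mol

E°cell = −0.35 − (−1.18) = +0.83 V; the balanced reaction transfers n = 2 electrons.
Here Q = [Mn^2+(aq)] / [Tl^+(aq)]^2 = 1.64×10^5 (log Q = 5.214), giving E = +0.83 − (0.0592/2)·(5.214) = +0.6757 V.
Finally ΔG = −nFE = −(2)(96500 C/mol)(+0.6757 V) = −130 kJ/mol.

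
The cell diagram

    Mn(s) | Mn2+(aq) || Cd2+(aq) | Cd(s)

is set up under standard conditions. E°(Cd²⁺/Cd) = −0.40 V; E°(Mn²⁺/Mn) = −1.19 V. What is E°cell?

By convention the left-hand electrode in cell notation is the anode (oxidation) and the right-hand electrode is the cathode (reduction).
E°cell = E°(right) − E°(left) = −0.40 − (−1.19) = +0.79 V.

+0.79 V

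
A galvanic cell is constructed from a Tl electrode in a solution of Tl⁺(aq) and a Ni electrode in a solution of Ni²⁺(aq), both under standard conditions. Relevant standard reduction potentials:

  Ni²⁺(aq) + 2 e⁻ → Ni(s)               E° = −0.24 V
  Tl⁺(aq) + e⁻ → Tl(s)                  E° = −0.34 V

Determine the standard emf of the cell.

+0.10 V

Of the two couples in this cell, the one with the more positive reduction potential is reduced at the cathode: here that is Ni²⁺/Ni (−0.24 V); Tl⁺/Tl (−0.34 V) is the anode.
E°cell = E°(cathode) − E°(anode) = −0.24 − (−0.34) = +0.10 V.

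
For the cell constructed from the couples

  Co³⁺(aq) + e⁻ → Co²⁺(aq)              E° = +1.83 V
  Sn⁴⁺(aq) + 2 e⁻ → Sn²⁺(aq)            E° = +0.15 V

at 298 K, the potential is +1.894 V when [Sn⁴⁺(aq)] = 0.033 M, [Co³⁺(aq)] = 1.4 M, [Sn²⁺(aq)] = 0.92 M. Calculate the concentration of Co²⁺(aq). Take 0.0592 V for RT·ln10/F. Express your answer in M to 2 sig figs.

The Co³⁺/Co²⁺ couple has the larger reduction potential, so it is the cathode: E°cell = +1.83 − (+0.15) = +1.68 V and n = 2.
From the Nernst equation, log Q = n(E° − E)/0.0592 = 2·(+1.68 − (+1.894))/0.0592 = −7.230.
The balanced reaction is 2 Co³⁺(aq) + Sn²⁺(aq) → 2 Co²⁺(aq) + Sn⁴⁺(aq), so Q = ([Co²⁺(aq)]^2·[Sn⁴⁺(aq)]) / ([Co³⁺(aq)]^2·[Sn²⁺(aq)]).
Isolating [Co²⁺(aq)] in Q = 10^{−7.230} yields log [Co²⁺(aq)] = −2.746, i.e. 0.0018 M.

0.0018 M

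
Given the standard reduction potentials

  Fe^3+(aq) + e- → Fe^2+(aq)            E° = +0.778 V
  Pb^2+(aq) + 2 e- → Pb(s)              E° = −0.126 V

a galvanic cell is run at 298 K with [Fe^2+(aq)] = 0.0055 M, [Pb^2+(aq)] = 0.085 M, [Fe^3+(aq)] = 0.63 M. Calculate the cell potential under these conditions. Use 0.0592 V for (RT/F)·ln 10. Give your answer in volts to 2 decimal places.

+1.06 V

Fe³⁺/Fe²⁺ is reduced (cathode, E° = +0.778 V) and Pb²⁺/Pb is oxidized (anode).
E°cell = E°cat − E°an = +0.778 − (−0.126) = +0.904 V; n = 2.
Balancing gives 2 Fe^3+(aq) + Pb(s) → 2 Fe^2+(aq) + Pb^2+(aq); hence Q = ([Fe^2+(aq)]^2·[Pb^2+(aq)]) / [Fe^3+(aq)]^2 = 6.48×10^−6 (log Q = −5.189).
Applying E = E° − (RT ln10/nF)·log Q gives +0.904 − (0.0592/2)(−5.189) = +1.06 V.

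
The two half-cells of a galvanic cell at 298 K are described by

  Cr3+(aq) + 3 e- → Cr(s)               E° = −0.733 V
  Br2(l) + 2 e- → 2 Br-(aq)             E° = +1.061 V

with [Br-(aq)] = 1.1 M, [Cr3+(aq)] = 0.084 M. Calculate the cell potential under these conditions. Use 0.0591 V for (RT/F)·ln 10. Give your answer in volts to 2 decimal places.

The Br₂/Br⁻ couple has the more positive E°, so it is the cathode; Cr³⁺/Cr is the anode.
The standard potential is +1.061 − (−0.733) = +1.794 V and the balanced reaction transfers n = 6 electrons.
Balancing gives 3 Br2(l) + 2 Cr(s) → 6 Br-(aq) + 2 Cr3+(aq); hence Q = [Br-(aq)]^6·[Cr3+(aq)]^2 = 0.0125 (log Q = −1.903).
E = E° − (0.0591/n)·log Q = +1.794 − (0.0591/6)(−1.903) = +1.81 V.

+1.81 V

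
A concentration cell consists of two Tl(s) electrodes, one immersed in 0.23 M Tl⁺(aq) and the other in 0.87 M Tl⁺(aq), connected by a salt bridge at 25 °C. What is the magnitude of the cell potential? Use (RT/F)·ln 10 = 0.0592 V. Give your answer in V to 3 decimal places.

For a concentration cell E°cell = 0, since both electrodes use the same couple.
The compartment with the higher Tl⁺(aq) concentration (0.87 M) acts as the cathode; ions are reduced there and produced at the dilute (0.23 M) anode.
With n = 1, Ecell = −(0.0592/1)·log([dilute]/[conc]) = −(0.0592/1)·log(0.23/0.87) = +0.034 V.

0.034 V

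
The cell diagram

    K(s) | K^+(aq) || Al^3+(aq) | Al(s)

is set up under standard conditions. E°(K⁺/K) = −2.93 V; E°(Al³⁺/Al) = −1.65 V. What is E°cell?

By convention the left-hand electrode in cell notation is the anode (oxidation) and the right-hand electrode is the cathode (reduction).
E°cell = E°(right) − E°(left) = −1.65 − (−2.93) = +1.28 V.

+1.28 V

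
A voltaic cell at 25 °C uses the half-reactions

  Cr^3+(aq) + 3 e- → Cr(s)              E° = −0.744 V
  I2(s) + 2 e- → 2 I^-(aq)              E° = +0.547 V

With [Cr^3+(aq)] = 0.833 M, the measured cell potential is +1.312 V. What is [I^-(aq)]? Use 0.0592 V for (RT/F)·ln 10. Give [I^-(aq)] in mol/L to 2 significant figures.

The I₂/I⁻ couple has the larger reduction potential, so it is the cathode: E°cell = +0.547 − (−0.744) = +1.291 V and n = 6.
Since E = E° − (0.0592/n)·log Q, log Q = n(E° − E)/0.0592 = −2.128.
Balancing electrons gives 3 I2(s) + 2 Cr(s) → 6 I^-(aq) + 2 Cr^3+(aq); thus Q = [I^-(aq)]^6·[Cr^3+(aq)]^2.
Solving for the unknown gives log [I^-(aq)] = −0.328, so [I^-(aq)] ≈ 0.47 M.

0.47 M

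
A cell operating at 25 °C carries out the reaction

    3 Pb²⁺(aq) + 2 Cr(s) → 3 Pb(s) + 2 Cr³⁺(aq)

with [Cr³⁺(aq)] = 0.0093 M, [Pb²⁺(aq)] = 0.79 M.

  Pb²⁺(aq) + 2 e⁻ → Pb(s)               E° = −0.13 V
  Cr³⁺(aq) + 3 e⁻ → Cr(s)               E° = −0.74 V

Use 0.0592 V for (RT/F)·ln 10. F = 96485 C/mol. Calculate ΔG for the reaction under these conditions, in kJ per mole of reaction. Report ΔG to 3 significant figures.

With Pb²⁺/Pb reduced at the cathode, E°cell = −0.13 − (−0.74) = +0.61 V and n = 6.
Q = [Cr³⁺(aq)]^2 / [Pb²⁺(aq)]^3 = 0.000175, so log Q = −3.756 and E = +0.61 − (0.0592/6)(−3.756) = +0.6471 V.
Then ΔG = −nFE = −6 × 96485 × +0.6471 J/mol = −375 kJ/mol.

−375 kJ/mol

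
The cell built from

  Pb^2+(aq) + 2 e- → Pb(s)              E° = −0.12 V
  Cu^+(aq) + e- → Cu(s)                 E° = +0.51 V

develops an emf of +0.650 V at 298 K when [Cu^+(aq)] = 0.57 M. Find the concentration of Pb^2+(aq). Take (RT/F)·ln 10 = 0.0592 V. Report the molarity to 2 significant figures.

0.069 M

With Cu⁺/Cu at the cathode and Pb²⁺/Pb at the anode, E°cell = +0.51 − (−0.12) = +0.63 V (n = 2).
From the Nernst equation, log Q = n(E° − E)/0.0592 = 2·(+0.63 − (+0.650))/0.0592 = −0.676.
The balanced reaction is 2 Cu^+(aq) + Pb(s) → 2 Cu(s) + Pb^2+(aq), so Q = [Pb^2+(aq)] / [Cu^+(aq)]^2.
Isolating [Pb^2+(aq)] in Q = 10^{−0.676} yields log [Pb^2+(aq)] = −1.164, i.e. 0.069 M.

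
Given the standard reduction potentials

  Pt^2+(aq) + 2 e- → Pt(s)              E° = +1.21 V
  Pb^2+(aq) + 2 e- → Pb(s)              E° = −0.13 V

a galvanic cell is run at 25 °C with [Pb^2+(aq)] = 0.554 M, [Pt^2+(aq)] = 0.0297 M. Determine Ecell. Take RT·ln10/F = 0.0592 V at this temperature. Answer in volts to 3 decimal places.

+1.302 V

The Pt²⁺/Pt couple has the more positive E°, so it is the cathode; Pb²⁺/Pb is the anode.
E°cell = E°cat − E°an = +1.21 − (−0.13) = +1.34 V; n = 2.
Balancing gives Pt^2+(aq) + Pb(s) → Pt(s) + Pb^2+(aq); hence Q = [Pb^2+(aq)] / [Pt^2+(aq)] = 18.7 (log Q = 1.271).
E = E° − (0.0592/n)·log Q = +1.34 − (0.0592/2)(1.271) = +1.302 V.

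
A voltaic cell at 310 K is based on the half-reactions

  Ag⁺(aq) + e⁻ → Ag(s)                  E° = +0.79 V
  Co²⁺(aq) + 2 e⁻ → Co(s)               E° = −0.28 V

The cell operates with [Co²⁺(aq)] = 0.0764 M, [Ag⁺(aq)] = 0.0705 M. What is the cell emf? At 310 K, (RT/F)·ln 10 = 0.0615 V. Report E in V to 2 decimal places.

Since E°(Ag⁺/Ag) > E°(Co²⁺/Co), Ag⁺/Ag serves as the cathode.
E°cell = E°cat − E°an = +0.79 − (−0.28) = +1.07 V; n = 2.
For the overall reaction 2 Ag⁺(aq) + Co(s) → 2 Ag(s) + Co²⁺(aq), Q = [Co²⁺(aq)] / [Ag⁺(aq)]^2 = 15.4, giving log Q = 1.187.
E = E° − (0.0615/n)·log Q = +1.07 − (0.0615/2)(1.187) = +1.03 V.

+1.03 V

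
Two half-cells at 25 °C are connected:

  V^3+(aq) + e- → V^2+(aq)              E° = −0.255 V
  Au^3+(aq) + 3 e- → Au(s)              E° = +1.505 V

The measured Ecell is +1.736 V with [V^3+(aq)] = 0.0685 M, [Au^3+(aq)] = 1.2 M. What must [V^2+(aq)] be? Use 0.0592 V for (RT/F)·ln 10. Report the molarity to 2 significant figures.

0.025 M

With Au³⁺/Au at the cathode and V³⁺/V²⁺ at the anode, E°cell = +1.505 − (−0.255) = +1.760 V (n = 3).
Since E = E° − (0.0592/n)·log Q, log Q = n(E° − E)/0.0592 = 1.216.
For Au^3+(aq) + 3 V^2+(aq) → Au(s) + 3 V^3+(aq), the reaction quotient is Q = [V^3+(aq)]^3 / ([Au^3+(aq)]·[V^2+(aq)]^3).
Isolating [V^2+(aq)] in Q = 10^{1.216} yields log [V^2+(aq)] = −1.596, i.e. 0.025 M.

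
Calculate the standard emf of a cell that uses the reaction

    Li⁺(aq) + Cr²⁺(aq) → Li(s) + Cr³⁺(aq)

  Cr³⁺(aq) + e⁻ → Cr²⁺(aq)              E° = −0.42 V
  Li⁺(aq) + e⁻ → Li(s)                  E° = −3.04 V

Li⁺(aq) gains electrons, so the Li⁺/Li couple is the cathode; the Cr³⁺/Cr²⁺ couple is the anode.
E°cell = E°(cathode) − E°(anode) = −3.04 − (−0.42) = −2.62 V.

−2.62 V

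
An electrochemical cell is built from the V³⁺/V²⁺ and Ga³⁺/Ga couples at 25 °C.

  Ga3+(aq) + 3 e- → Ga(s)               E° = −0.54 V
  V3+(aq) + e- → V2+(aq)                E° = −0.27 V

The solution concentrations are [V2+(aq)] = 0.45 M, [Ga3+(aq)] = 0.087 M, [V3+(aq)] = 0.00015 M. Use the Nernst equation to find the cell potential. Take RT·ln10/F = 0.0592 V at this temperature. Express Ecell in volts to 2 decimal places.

+0.09 V

V³⁺/V²⁺ is reduced (cathode, E° = −0.27 V) and Ga³⁺/Ga is oxidized (anode).
E°cell = −0.27 − (−0.54) = +0.27 V, with n = 3 electrons transferred.
The balanced reaction is 3 V3+(aq) + Ga(s) → 3 V2+(aq) + Ga3+(aq), so Q = ([V2+(aq)]^3·[Ga3+(aq)]) / [V3+(aq)]^3 = 2.35×10^9 and log Q = 9.371.
E = E° − (0.0592/n)·log Q = +0.27 − (0.0592/3)(9.371) = +0.09 V.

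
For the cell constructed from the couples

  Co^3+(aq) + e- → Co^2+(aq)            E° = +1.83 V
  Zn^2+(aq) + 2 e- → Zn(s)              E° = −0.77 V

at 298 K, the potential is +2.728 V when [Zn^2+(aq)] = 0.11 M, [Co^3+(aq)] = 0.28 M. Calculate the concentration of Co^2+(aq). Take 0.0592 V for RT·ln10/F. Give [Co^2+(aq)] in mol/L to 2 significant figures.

0.0058 M

The Co³⁺/Co²⁺ couple has the larger reduction potential, so it is the cathode: E°cell = +1.83 − (−0.77) = +2.60 V and n = 2.
From the Nernst equation, log Q = n(E° − E)/0.0592 = 2·(+2.60 − (+2.728))/0.0592 = −4.324.
Balancing electrons gives 2 Co^3+(aq) + Zn(s) → 2 Co^2+(aq) + Zn^2+(aq); thus Q = ([Co^2+(aq)]^2·[Zn^2+(aq)]) / [Co^3+(aq)]^2.
Solving for the unknown gives log [Co^2+(aq)] = −2.236, so [Co^2+(aq)] ≈ 0.0058 M.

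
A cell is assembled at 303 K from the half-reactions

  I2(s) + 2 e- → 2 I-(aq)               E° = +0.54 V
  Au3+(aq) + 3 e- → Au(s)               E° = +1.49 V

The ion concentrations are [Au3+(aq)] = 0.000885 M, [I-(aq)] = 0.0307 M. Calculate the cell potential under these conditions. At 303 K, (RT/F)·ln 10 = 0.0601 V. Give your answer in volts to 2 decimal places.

+0.80 V

Au³⁺/Au is reduced (cathode, E° = +1.49 V) and I₂/I⁻ is oxidized (anode).
E°cell = E°cat − E°an = +1.49 − (+0.54) = +0.95 V; n = 6.
For the overall reaction 2 Au3+(aq) + 6 I-(aq) → 2 Au(s) + 3 I2(s), Q = 1 / ([Au3+(aq)]^2·[I-(aq)]^6) = 1.53×10^15, giving log Q = 15.183.
E = E° − (0.0601/n)·log Q = +0.95 − (0.0601/6)(15.183) = +0.80 V.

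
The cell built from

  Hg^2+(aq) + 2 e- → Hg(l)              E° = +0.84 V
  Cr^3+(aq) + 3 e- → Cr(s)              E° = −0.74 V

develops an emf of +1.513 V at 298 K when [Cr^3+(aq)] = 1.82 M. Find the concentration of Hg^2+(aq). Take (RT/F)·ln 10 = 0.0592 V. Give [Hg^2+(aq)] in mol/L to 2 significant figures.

The Hg²⁺/Hg couple has the larger reduction potential, so it is the cathode: E°cell = +0.84 − (−0.74) = +1.58 V and n = 6.
Rearranging E = E° − (0.0592/n)·log Q gives log Q = 6(+1.58 − (+1.513))/0.0592 = 6.791.
For 3 Hg^2+(aq) + 2 Cr(s) → 3 Hg(l) + 2 Cr^3+(aq), the reaction quotient is Q = [Cr^3+(aq)]^2 / [Hg^2+(aq)]^3.
Solving for the unknown gives log [Hg^2+(aq)] = −2.090, so [Hg^2+(aq)] ≈ 0.0081 M.

0.0081 M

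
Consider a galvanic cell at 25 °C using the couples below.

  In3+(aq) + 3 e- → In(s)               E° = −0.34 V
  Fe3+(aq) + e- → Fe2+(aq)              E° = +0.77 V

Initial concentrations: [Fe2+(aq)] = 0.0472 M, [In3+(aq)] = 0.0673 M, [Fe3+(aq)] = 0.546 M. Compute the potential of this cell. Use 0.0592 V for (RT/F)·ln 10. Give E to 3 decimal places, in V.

+1.196 V

The Fe³⁺/Fe²⁺ couple has the more positive E°, so it is the cathode; In³⁺/In is the anode.
The standard potential is +0.77 − (−0.34) = +1.11 V and the balanced reaction transfers n = 3 electrons.
Balancing gives 3 Fe3+(aq) + In(s) → 3 Fe2+(aq) + In3+(aq); hence Q = ([Fe2+(aq)]^3·[In3+(aq)]) / [Fe3+(aq)]^3 = 4.35×10^−5 (log Q = −4.362).
Applying E = E° − (RT ln10/nF)·log Q gives +1.11 − (0.0592/3)(−4.362) = +1.196 V.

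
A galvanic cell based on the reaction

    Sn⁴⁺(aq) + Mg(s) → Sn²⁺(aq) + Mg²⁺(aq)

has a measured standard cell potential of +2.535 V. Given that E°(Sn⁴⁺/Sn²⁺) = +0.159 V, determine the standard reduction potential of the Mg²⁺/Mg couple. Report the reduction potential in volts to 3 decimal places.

−2.376 V

In the reaction as written the Sn⁴⁺/Sn²⁺ couple is reduced (cathode) and Mg²⁺/Mg is oxidized (anode), so E°cell = E°(Sn⁴⁺/Sn²⁺) − E°(Mg²⁺/Mg).
E°(Mg²⁺/Mg) = E°(cathode) − E°cell = +0.159 − (+2.535) = −2.376 V.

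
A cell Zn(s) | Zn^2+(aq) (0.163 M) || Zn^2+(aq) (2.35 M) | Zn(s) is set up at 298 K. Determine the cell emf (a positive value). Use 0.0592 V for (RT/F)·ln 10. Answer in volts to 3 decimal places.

For a concentration cell E°cell = 0, since both electrodes use the same couple.
The compartment with the higher Zn^2+(aq) concentration (2.35 M) acts as the cathode; ions are reduced there and produced at the dilute (0.163 M) anode.
With n = 2, Ecell = −(0.0592/2)·log([dilute]/[conc]) = −(0.0592/2)·log(0.163/2.35) = +0.034 V.

0.034 V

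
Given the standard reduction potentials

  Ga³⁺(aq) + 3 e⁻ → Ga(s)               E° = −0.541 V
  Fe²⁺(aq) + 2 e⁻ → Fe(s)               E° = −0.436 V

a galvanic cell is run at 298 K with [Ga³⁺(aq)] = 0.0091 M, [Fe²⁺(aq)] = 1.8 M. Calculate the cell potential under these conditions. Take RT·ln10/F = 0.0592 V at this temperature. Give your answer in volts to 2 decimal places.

+0.15 V

Fe²⁺/Fe is reduced (cathode, E° = −0.436 V) and Ga³⁺/Ga is oxidized (anode).
E°cell = −0.436 − (−0.541) = +0.105 V, with n = 6 electrons transferred.
Balancing gives 3 Fe²⁺(aq) + 2 Ga(s) → 3 Fe(s) + 2 Ga³⁺(aq); hence Q = [Ga³⁺(aq)]^2 / [Fe²⁺(aq)]^3 = 1.42×10^−5 (log Q = −4.848).
By the Nernst equation, E = +0.105 − (0.0592/6)·(−4.848) = +0.15 V.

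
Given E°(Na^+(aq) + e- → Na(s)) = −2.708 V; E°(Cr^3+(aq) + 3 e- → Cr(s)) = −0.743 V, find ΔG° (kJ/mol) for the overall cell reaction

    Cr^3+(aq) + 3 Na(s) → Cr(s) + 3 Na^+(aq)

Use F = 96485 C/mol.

−569 kJ/mol

In the reaction as written Cr^3+(aq) is reduced, so the Cr³⁺/Cr couple is the cathode and Na⁺/Na is the anode.
E°cell = −0.743 − (−2.708) = +1.965 V; balancing electrons gives n = 3.
ΔG° = −nFE°cell = −(3)(96485)(+1.965) J/mol = −569 kJ/mol.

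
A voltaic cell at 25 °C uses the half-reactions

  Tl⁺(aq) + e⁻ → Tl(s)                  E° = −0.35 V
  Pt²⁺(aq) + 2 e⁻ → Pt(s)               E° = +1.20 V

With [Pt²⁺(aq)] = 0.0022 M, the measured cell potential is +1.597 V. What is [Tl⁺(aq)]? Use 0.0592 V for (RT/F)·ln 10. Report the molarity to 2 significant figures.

0.0075 M

Pt²⁺/Pt is the cathode (higher E°); E°cell = +1.20 − (−0.35) = +1.55 V with n = 2.
Rearranging E = E° − (0.0592/n)·log Q gives log Q = 2(+1.55 − (+1.597))/0.0592 = −1.588.
For Pt²⁺(aq) + 2 Tl(s) → Pt(s) + 2 Tl⁺(aq), the reaction quotient is Q = [Tl⁺(aq)]^2 / [Pt²⁺(aq)].
Isolating [Tl⁺(aq)] in Q = 10^{−1.588} yields log [Tl⁺(aq)] = −2.123, i.e. 0.0075 M.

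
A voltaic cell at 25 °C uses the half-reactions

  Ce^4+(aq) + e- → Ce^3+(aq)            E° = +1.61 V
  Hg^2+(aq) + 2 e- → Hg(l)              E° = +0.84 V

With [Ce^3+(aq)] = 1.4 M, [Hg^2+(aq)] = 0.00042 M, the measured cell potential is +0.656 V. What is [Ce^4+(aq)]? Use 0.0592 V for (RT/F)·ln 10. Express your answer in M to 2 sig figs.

Ce⁴⁺/Ce³⁺ is the cathode (higher E°); E°cell = +1.61 − (+0.84) = +0.77 V with n = 2.
Rearranging E = E° − (0.0592/n)·log Q gives log Q = 2(+0.77 − (+0.656))/0.0592 = 3.851.
For 2 Ce^4+(aq) + Hg(l) → 2 Ce^3+(aq) + Hg^2+(aq), the reaction quotient is Q = ([Ce^3+(aq)]^2·[Hg^2+(aq)]) / [Ce^4+(aq)]^2.
Substituting the known concentrations and solving, log [Ce^4+(aq)] = −3.468 and [Ce^4+(aq)] = 0.00034 M.

0.00034 M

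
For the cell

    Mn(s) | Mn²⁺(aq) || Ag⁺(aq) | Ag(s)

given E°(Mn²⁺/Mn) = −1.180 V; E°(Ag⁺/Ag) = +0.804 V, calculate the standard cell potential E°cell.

By convention the left-hand electrode in cell notation is the anode (oxidation) and the right-hand electrode is the cathode (reduction).
E°cell = E°(right) − E°(left) = +0.804 − (−1.180) = +1.984 V.

+1.984 V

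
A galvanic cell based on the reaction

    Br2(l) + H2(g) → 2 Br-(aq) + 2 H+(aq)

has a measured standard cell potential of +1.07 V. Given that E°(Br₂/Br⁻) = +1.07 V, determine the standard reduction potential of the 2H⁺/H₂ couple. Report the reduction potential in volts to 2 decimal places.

+0.00 V

In the reaction as written the Br₂/Br⁻ couple is reduced (cathode) and 2H⁺/H₂ is oxidized (anode), so E°cell = E°(Br₂/Br⁻) − E°(2H⁺/H₂).
E°(2H⁺/H₂) = E°(cathode) − E°cell = +1.07 − (+1.07) = +0.00 V.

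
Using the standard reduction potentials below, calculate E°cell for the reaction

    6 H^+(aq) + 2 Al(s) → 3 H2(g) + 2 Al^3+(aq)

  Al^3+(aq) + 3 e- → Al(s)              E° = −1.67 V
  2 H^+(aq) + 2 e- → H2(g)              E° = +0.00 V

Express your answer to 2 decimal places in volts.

In the reaction as written, H^+(aq) is reduced (cathode) and Al^3+(aq) is produced by oxidation at the anode.
E°cell = E°(cathode) − E°(anode) = +0.00 − (−1.67) = +1.67 V.
The positive value indicates the reaction is spontaneous as written.

+1.67 V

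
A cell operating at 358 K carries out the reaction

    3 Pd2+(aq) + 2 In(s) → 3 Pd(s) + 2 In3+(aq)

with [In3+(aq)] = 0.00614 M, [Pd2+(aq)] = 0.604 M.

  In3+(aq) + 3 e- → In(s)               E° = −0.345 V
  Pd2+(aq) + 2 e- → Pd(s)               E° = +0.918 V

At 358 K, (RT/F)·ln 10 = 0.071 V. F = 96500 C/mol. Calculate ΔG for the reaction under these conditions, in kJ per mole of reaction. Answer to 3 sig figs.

E°cell = +0.918 − (−0.345) = +1.263 V; the balanced reaction transfers n = 6 electrons.
Here Q = [In3+(aq)]^2 / [Pd2+(aq)]^3 = 0.000171 (log Q = −3.767), giving E = +1.263 − (0.071/6)·(−3.767) = +1.3076 V.
Then ΔG = −nFE = −6 × 96500 × +1.3076 J/mol = −757 kJ/mol.

−757 kJ/mol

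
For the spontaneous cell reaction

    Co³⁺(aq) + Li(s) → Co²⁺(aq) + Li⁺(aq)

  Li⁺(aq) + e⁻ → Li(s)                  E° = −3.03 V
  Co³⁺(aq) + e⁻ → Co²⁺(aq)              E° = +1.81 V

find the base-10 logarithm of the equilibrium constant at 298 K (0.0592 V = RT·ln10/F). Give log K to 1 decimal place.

The Co³⁺/Co²⁺ couple is reduced (cathode); E°cell = +1.81 − (−3.03) = +4.84 V with n = 1.
At equilibrium E = 0, so log K = nE°cell / 0.0592 = (1)(+4.84) / 0.0592 = 81.8.

log K = 81.8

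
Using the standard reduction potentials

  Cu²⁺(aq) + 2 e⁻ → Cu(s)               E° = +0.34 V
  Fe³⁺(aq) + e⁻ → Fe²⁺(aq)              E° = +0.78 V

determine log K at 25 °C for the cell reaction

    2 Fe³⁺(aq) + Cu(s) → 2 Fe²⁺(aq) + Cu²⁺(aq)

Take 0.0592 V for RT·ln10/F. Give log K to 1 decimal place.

The Fe³⁺/Fe²⁺ couple is reduced (cathode); E°cell = +0.78 − (+0.34) = +0.44 V with n = 2.
At equilibrium E = 0, so log K = nE°cell / 0.0592 = (2)(+0.44) / 0.0592 = 14.9.

log K = 14.9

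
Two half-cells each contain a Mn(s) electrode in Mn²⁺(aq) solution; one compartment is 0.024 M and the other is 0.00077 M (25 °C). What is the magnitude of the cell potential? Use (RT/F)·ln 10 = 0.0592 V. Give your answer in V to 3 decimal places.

0.044 V

For a concentration cell E°cell = 0, since both electrodes use the same couple.
The compartment with the higher Mn²⁺(aq) concentration (0.024 M) acts as the cathode; ions are reduced there and produced at the dilute (0.00077 M) anode.
With n = 2, Ecell = −(0.0592/2)·log([dilute]/[conc]) = −(0.0592/2)·log(0.00077/0.024) = +0.044 V.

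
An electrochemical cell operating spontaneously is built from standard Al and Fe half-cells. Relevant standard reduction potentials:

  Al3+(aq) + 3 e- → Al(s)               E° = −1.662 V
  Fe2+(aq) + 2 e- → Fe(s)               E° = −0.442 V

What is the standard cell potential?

Of the two couples in this cell, the one with the more positive reduction potential is reduced at the cathode: here that is Fe²⁺/Fe (−0.442 V); Al³⁺/Al (−1.662 V) is the anode.
E°cell = E°(cathode) − E°(anode) = −0.442 − (−1.662) = +1.220 V.

+1.220 V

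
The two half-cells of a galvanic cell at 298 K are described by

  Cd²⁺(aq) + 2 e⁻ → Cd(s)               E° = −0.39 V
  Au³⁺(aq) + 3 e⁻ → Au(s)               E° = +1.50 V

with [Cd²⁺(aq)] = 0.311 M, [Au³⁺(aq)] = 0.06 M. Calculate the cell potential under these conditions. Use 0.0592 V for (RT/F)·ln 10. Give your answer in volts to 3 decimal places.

+1.881 V

Since E°(Au³⁺/Au) > E°(Cd²⁺/Cd), Au³⁺/Au serves as the cathode.
E°cell = +1.50 − (−0.39) = +1.89 V, with n = 6 electrons transferred.
For the overall reaction 2 Au³⁺(aq) + 3 Cd(s) → 2 Au(s) + 3 Cd²⁺(aq), Q = [Cd²⁺(aq)]^3 / [Au³⁺(aq)]^2 = 8.36, giving log Q = 0.922.
By the Nernst equation, E = +1.89 − (0.0592/6)·(0.922) = +1.881 V.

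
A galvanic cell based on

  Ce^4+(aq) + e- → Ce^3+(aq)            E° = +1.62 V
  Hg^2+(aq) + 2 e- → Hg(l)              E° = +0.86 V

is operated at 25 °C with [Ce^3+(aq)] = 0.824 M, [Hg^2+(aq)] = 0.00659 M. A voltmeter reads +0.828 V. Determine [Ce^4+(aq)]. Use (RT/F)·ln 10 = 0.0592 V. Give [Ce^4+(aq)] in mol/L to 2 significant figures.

0.94 M

The Ce⁴⁺/Ce³⁺ couple has the larger reduction potential, so it is the cathode: E°cell = +1.62 − (+0.86) = +0.76 V and n = 2.
Since E = E° − (0.0592/n)·log Q, log Q = n(E° − E)/0.0592 = −2.297.
Balancing electrons gives 2 Ce^4+(aq) + Hg(l) → 2 Ce^3+(aq) + Hg^2+(aq); thus Q = ([Ce^3+(aq)]^2·[Hg^2+(aq)]) / [Ce^4+(aq)]^2.
Isolating [Ce^4+(aq)] in Q = 10^{−2.297} yields log [Ce^4+(aq)] = −0.026, i.e. 0.94 M.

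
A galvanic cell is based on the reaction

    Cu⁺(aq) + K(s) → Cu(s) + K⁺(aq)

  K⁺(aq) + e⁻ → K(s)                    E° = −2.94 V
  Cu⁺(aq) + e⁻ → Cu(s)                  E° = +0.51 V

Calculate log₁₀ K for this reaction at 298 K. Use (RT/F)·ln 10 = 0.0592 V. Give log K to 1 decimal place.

The Cu⁺/Cu couple is reduced (cathode); E°cell = +0.51 − (−2.94) = +3.45 V with n = 1.
At equilibrium E = 0, so log K = nE°cell / 0.0592 = (1)(+3.45) / 0.0592 = 58.3.

log K = 58.3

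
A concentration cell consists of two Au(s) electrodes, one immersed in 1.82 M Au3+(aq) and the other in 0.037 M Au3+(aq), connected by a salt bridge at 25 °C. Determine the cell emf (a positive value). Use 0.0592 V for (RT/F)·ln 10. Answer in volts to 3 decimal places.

For a concentration cell E°cell = 0, since both electrodes use the same couple.
The compartment with the higher Au3+(aq) concentration (1.82 M) acts as the cathode; ions are reduced there and produced at the dilute (0.037 M) anode.
With n = 3, Ecell = −(0.0592/3)·log([dilute]/[conc]) = −(0.0592/3)·log(0.037/1.82) = +0.033 V.

0.033 V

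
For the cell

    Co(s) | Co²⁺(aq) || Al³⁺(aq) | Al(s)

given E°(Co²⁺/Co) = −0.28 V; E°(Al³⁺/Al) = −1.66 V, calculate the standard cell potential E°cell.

By convention the left-hand electrode in cell notation is the anode (oxidation) and the right-hand electrode is the cathode (reduction).
E°cell = E°(right) − E°(left) = −1.66 − (−0.28) = −1.38 V.
The negative sign shows that, as written, the cell would require an external voltage to drive the reaction.

−1.38 V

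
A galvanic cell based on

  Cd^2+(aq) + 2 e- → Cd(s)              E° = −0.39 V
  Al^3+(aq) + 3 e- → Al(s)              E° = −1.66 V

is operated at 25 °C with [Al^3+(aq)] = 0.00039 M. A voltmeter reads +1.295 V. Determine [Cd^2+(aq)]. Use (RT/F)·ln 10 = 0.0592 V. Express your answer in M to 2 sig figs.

0.037 M

Cd²⁺/Cd is the cathode (higher E°); E°cell = −0.39 − (−1.66) = +1.27 V with n = 6.
Rearranging E = E° − (0.0592/n)·log Q gives log Q = 6(+1.27 − (+1.295))/0.0592 = −2.534.
Balancing electrons gives 3 Cd^2+(aq) + 2 Al(s) → 3 Cd(s) + 2 Al^3+(aq); thus Q = [Al^3+(aq)]^2 / [Cd^2+(aq)]^3.
Isolating [Cd^2+(aq)] in Q = 10^{−2.534} yields log [Cd^2+(aq)] = −1.428, i.e. 0.037 M.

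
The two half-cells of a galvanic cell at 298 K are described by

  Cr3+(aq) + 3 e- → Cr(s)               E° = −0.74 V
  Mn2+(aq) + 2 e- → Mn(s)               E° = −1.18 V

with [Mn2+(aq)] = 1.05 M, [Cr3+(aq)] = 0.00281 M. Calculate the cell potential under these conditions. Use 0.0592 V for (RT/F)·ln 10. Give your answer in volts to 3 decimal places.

Cr³⁺/Cr is reduced (cathode, E° = −0.74 V) and Mn²⁺/Mn is oxidized (anode).
The standard potential is −0.74 − (−1.18) = +0.44 V and the balanced reaction transfers n = 6 electrons.
The balanced reaction is 2 Cr3+(aq) + 3 Mn(s) → 2 Cr(s) + 3 Mn2+(aq), so Q = [Mn2+(aq)]^3 / [Cr3+(aq)]^2 = 1.47×10^5 and log Q = 5.166.
Applying E = E° − (RT ln10/nF)·log Q gives +0.44 − (0.0592/6)(5.166) = +0.389 V.

+0.389 V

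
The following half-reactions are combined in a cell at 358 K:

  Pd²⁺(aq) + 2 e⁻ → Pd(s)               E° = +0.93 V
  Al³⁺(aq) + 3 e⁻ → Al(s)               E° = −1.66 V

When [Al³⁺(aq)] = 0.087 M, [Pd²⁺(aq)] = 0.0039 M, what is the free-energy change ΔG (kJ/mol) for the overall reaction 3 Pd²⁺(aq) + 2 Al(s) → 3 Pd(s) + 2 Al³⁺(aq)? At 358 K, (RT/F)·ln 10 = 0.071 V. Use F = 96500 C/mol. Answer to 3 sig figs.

−1460 kJ/mol

E°cell = +0.93 − (−1.66) = +2.59 V; the balanced reaction transfers n = 6 electrons.
Here Q = [Al³⁺(aq)]^2 / [Pd²⁺(aq)]^3 = 1.28×10^5 (log Q = 5.106), giving E = +2.59 − (0.071/6)·(5.106) = +2.5296 V.
ΔG = −nFE = −(6)(96500)(+2.5296) J/mol = −1460 kJ/mol.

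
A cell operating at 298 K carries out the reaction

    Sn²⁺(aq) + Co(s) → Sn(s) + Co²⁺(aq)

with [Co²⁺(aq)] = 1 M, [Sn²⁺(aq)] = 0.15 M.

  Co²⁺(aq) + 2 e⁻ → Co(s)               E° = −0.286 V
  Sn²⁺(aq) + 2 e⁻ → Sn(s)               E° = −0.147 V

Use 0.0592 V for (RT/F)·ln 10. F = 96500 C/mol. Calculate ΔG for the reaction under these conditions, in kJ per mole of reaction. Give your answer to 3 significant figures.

−22.1 kJ/mol

The standard cell potential is −0.147 − (−0.286) = +0.139 V, with n = 2 electrons in the balanced equation.
Q = [Co²⁺(aq)] / [Sn²⁺(aq)] = 6.67, so log Q = 0.824 and E = +0.139 − (0.0592/2)(0.824) = +0.1146 V.
Then ΔG = −nFE = −2 × 96500 × +0.1146 J/mol = −22.1 kJ/mol.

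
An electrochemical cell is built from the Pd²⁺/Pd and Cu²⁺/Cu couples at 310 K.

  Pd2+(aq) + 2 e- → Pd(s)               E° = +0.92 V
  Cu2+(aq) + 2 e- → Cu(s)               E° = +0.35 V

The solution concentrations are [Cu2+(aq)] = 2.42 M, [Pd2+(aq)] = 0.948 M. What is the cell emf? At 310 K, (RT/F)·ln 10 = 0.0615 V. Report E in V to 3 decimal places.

+0.557 V

The Pd²⁺/Pd couple has the more positive E°, so it is the cathode; Cu²⁺/Cu is the anode.
E°cell = +0.92 − (+0.35) = +0.57 V, with n = 2 electrons transferred.
Balancing gives Pd2+(aq) + Cu(s) → Pd(s) + Cu2+(aq); hence Q = [Cu2+(aq)] / [Pd2+(aq)] = 2.55 (log Q = 0.407).
Applying E = E° − (RT ln10/nF)·log Q gives +0.57 − (0.0615/2)(0.407) = +0.557 V.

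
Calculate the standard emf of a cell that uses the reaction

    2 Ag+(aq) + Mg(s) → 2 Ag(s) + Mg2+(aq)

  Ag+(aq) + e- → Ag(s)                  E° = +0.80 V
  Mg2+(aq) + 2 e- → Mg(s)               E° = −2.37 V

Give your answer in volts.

Ag+(aq) gains electrons, so the Ag⁺/Ag couple is the cathode; the Mg²⁺/Mg couple is the anode.
E°cell = E°(cathode) − E°(anode) = +0.80 − (−2.37) = +3.17 V.
The positive value indicates the reaction is spontaneous as written.

+3.17 V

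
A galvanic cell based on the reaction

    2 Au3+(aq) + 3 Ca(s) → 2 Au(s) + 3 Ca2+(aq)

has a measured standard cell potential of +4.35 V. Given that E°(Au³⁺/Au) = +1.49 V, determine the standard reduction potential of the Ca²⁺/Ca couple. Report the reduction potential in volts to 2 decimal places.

−2.86 V

In the reaction as written the Au³⁺/Au couple is reduced (cathode) and Ca²⁺/Ca is oxidized (anode), so E°cell = E°(Au³⁺/Au) − E°(Ca²⁺/Ca).
E°(Ca²⁺/Ca) = E°(cathode) − E°cell = +1.49 − (+4.35) = −2.86 V.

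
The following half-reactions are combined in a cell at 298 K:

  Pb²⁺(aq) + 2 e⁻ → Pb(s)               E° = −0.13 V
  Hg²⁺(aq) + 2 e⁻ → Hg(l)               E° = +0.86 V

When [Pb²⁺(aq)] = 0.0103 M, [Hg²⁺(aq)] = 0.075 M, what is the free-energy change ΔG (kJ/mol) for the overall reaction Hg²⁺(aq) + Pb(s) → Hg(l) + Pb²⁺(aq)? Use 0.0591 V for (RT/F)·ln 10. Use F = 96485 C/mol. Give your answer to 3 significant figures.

With Hg²⁺/Hg reduced at the cathode, E°cell = +0.86 − (−0.13) = +0.99 V and n = 2.
Q = [Pb²⁺(aq)] / [Hg²⁺(aq)] = 0.137, so log Q = −0.862 and E = +0.99 − (0.0591/2)(−0.862) = +1.0155 V.
Then ΔG = −nFE = −2 × 96485 × +1.0155 J/mol = −196 kJ/mol.

−196 kJ/mol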